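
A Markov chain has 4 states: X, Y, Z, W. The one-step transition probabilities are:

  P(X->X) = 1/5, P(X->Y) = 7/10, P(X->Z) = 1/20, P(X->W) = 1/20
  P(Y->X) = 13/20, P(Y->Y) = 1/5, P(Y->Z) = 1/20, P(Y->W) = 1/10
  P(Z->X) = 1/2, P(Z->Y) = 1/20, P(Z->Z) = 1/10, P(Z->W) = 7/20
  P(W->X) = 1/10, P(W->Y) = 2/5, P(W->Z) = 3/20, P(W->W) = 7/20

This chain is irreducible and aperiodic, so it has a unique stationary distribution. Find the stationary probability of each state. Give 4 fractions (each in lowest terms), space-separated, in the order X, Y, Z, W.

Answer: 609/1552 1599/3880 257/3880 1003/7760

Derivation:
The stationary distribution satisfies pi = pi * P, i.e.:
  pi_X = 1/5*pi_X + 13/20*pi_Y + 1/2*pi_Z + 1/10*pi_W
  pi_Y = 7/10*pi_X + 1/5*pi_Y + 1/20*pi_Z + 2/5*pi_W
  pi_Z = 1/20*pi_X + 1/20*pi_Y + 1/10*pi_Z + 3/20*pi_W
  pi_W = 1/20*pi_X + 1/10*pi_Y + 7/20*pi_Z + 7/20*pi_W
with normalization: pi_X + pi_Y + pi_Z + pi_W = 1.

Using the first 3 balance equations plus normalization, the linear system A*pi = b is:
  [-4/5, 13/20, 1/2, 1/10] . pi = 0
  [7/10, -4/5, 1/20, 2/5] . pi = 0
  [1/20, 1/20, -9/10, 3/20] . pi = 0
  [1, 1, 1, 1] . pi = 1

Solving yields:
  pi_X = 609/1552
  pi_Y = 1599/3880
  pi_Z = 257/3880
  pi_W = 1003/7760

Verification (pi * P):
  609/1552*1/5 + 1599/3880*13/20 + 257/3880*1/2 + 1003/7760*1/10 = 609/1552 = pi_X  (ok)
  609/1552*7/10 + 1599/3880*1/5 + 257/3880*1/20 + 1003/7760*2/5 = 1599/3880 = pi_Y  (ok)
  609/1552*1/20 + 1599/3880*1/20 + 257/3880*1/10 + 1003/7760*3/20 = 257/3880 = pi_Z  (ok)
  609/1552*1/20 + 1599/3880*1/10 + 257/3880*7/20 + 1003/7760*7/20 = 1003/7760 = pi_W  (ok)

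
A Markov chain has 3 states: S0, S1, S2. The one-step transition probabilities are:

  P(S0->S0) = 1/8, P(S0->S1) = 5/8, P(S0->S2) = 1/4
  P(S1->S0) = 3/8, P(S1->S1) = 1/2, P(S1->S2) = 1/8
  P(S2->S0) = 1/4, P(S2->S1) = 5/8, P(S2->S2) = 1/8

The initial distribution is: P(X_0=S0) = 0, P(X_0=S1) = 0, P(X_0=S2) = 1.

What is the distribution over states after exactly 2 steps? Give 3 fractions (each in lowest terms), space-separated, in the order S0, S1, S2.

Answer: 19/64 35/64 5/32

Derivation:
Propagating the distribution step by step (d_{t+1} = d_t * P):
d_0 = (S0=0, S1=0, S2=1)
  d_1[S0] = 0*1/8 + 0*3/8 + 1*1/4 = 1/4
  d_1[S1] = 0*5/8 + 0*1/2 + 1*5/8 = 5/8
  d_1[S2] = 0*1/4 + 0*1/8 + 1*1/8 = 1/8
d_1 = (S0=1/4, S1=5/8, S2=1/8)
  d_2[S0] = 1/4*1/8 + 5/8*3/8 + 1/8*1/4 = 19/64
  d_2[S1] = 1/4*5/8 + 5/8*1/2 + 1/8*5/8 = 35/64
  d_2[S2] = 1/4*1/4 + 5/8*1/8 + 1/8*1/8 = 5/32
d_2 = (S0=19/64, S1=35/64, S2=5/32)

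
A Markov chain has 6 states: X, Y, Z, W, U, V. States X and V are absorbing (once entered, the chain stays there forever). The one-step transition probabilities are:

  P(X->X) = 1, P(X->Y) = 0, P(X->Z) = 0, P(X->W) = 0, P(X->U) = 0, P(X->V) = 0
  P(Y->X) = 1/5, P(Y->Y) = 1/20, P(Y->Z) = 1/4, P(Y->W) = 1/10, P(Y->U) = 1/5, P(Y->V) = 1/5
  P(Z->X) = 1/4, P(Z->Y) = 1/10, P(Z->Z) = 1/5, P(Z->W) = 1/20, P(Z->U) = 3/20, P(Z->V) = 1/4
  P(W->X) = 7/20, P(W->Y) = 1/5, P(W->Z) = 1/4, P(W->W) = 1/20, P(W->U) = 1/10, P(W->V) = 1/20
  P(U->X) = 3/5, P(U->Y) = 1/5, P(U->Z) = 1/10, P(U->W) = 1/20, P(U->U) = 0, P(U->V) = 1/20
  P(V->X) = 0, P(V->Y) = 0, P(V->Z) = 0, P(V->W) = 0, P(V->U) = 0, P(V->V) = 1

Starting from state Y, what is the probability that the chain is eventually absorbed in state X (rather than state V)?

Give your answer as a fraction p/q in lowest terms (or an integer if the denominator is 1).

Let a_i = P(absorbed in X | start in state i).
Boundary conditions: a_X = 1, a_V = 0.
For each transient state i, a_i = sum_j P(i->j) * a_j:
  a_Y = 1/5*a_X + 1/20*a_Y + 1/4*a_Z + 1/10*a_W + 1/5*a_U + 1/5*a_V
  a_Z = 1/4*a_X + 1/10*a_Y + 1/5*a_Z + 1/20*a_W + 3/20*a_U + 1/4*a_V
  a_W = 7/20*a_X + 1/5*a_Y + 1/4*a_Z + 1/20*a_W + 1/10*a_U + 1/20*a_V
  a_U = 3/5*a_X + 1/5*a_Y + 1/10*a_Z + 1/20*a_W + 0*a_U + 1/20*a_V

Substituting a_X = 1 and a_V = 0, rearrange to (I - Q) a = r where r[i] = P(i -> X):
  [19/20, -1/4, -1/10, -1/5] . (a_Y, a_Z, a_W, a_U) = 1/5
  [-1/10, 4/5, -1/20, -3/20] . (a_Y, a_Z, a_W, a_U) = 1/4
  [-1/5, -1/4, 19/20, -1/10] . (a_Y, a_Z, a_W, a_U) = 7/20
  [-1/5, -1/10, -1/20, 1] . (a_Y, a_Z, a_W, a_U) = 3/5

Solving yields:
  a_Y = 11867/19269
  a_Z = 56773/96345
  a_W = 71234/96345
  a_U = 78913/96345

Starting state is Y, so the absorption probability is a_Y = 11867/19269.

Answer: 11867/19269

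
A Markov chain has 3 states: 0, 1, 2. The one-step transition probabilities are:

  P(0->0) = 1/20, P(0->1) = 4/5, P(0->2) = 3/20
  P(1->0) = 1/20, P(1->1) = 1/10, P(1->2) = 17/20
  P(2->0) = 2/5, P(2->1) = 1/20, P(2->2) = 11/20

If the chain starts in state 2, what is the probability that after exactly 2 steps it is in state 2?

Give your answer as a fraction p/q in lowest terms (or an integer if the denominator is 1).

Computing P^2 by repeated multiplication:
P^1 =
  0: [1/20, 4/5, 3/20]
  1: [1/20, 1/10, 17/20]
  2: [2/5, 1/20, 11/20]
P^2 =
  0: [41/400, 51/400, 77/100]
  1: [139/400, 37/400, 14/25]
  2: [97/400, 141/400, 81/200]

(P^2)[2 -> 2] = 81/200

Answer: 81/200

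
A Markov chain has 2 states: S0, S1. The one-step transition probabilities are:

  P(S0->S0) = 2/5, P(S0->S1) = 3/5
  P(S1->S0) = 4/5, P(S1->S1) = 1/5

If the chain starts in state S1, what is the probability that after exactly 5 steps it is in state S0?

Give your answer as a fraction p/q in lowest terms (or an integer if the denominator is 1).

Computing P^5 by repeated multiplication:
P^1 =
  S0: [2/5, 3/5]
  S1: [4/5, 1/5]
P^2 =
  S0: [16/25, 9/25]
  S1: [12/25, 13/25]
P^3 =
  S0: [68/125, 57/125]
  S1: [76/125, 49/125]
P^4 =
  S0: [364/625, 261/625]
  S1: [348/625, 277/625]
P^5 =
  S0: [1772/3125, 1353/3125]
  S1: [1804/3125, 1321/3125]

(P^5)[S1 -> S0] = 1804/3125

Answer: 1804/3125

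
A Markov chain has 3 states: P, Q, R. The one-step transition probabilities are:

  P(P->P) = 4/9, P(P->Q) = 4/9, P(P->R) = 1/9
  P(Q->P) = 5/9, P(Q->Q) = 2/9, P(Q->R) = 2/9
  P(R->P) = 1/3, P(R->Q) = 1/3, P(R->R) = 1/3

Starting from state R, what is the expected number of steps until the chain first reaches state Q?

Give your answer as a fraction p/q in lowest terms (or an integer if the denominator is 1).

Answer: 8/3

Derivation:
Let h_i = expected steps to first reach Q from state i.
Boundary: h_Q = 0.
First-step equations for the other states:
  h_P = 1 + 4/9*h_P + 4/9*h_Q + 1/9*h_R
  h_R = 1 + 1/3*h_P + 1/3*h_Q + 1/3*h_R

Substituting h_Q = 0 and rearranging gives the linear system (I - Q) h = 1:
  [5/9, -1/9] . (h_P, h_R) = 1
  [-1/3, 2/3] . (h_P, h_R) = 1

Solving yields:
  h_P = 7/3
  h_R = 8/3

Starting state is R, so the expected hitting time is h_R = 8/3.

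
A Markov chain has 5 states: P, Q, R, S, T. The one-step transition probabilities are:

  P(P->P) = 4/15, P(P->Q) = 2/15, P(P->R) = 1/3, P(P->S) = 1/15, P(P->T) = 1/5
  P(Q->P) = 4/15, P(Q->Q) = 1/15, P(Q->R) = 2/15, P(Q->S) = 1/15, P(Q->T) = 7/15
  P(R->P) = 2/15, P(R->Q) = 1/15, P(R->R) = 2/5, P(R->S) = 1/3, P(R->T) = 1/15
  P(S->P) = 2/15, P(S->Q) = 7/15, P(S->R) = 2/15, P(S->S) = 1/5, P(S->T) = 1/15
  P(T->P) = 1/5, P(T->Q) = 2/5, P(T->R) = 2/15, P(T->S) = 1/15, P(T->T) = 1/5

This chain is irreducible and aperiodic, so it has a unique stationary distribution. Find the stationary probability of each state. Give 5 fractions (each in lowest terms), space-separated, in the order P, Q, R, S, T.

Answer: 8427/41815 8697/41815 9901/41815 6263/41815 8527/41815

Derivation:
The stationary distribution satisfies pi = pi * P, i.e.:
  pi_P = 4/15*pi_P + 4/15*pi_Q + 2/15*pi_R + 2/15*pi_S + 1/5*pi_T
  pi_Q = 2/15*pi_P + 1/15*pi_Q + 1/15*pi_R + 7/15*pi_S + 2/5*pi_T
  pi_R = 1/3*pi_P + 2/15*pi_Q + 2/5*pi_R + 2/15*pi_S + 2/15*pi_T
  pi_S = 1/15*pi_P + 1/15*pi_Q + 1/3*pi_R + 1/5*pi_S + 1/15*pi_T
  pi_T = 1/5*pi_P + 7/15*pi_Q + 1/15*pi_R + 1/15*pi_S + 1/5*pi_T
with normalization: pi_P + pi_Q + pi_R + pi_S + pi_T = 1.

Using the first 4 balance equations plus normalization, the linear system A*pi = b is:
  [-11/15, 4/15, 2/15, 2/15, 1/5] . pi = 0
  [2/15, -14/15, 1/15, 7/15, 2/5] . pi = 0
  [1/3, 2/15, -3/5, 2/15, 2/15] . pi = 0
  [1/15, 1/15, 1/3, -4/5, 1/15] . pi = 0
  [1, 1, 1, 1, 1] . pi = 1

Solving yields:
  pi_P = 8427/41815
  pi_Q = 8697/41815
  pi_R = 9901/41815
  pi_S = 6263/41815
  pi_T = 8527/41815

Verification (pi * P):
  8427/41815*4/15 + 8697/41815*4/15 + 9901/41815*2/15 + 6263/41815*2/15 + 8527/41815*1/5 = 8427/41815 = pi_P  (ok)
  8427/41815*2/15 + 8697/41815*1/15 + 9901/41815*1/15 + 6263/41815*7/15 + 8527/41815*2/5 = 8697/41815 = pi_Q  (ok)
  8427/41815*1/3 + 8697/41815*2/15 + 9901/41815*2/5 + 6263/41815*2/15 + 8527/41815*2/15 = 9901/41815 = pi_R  (ok)
  8427/41815*1/15 + 8697/41815*1/15 + 9901/41815*1/3 + 6263/41815*1/5 + 8527/41815*1/15 = 6263/41815 = pi_S  (ok)
  8427/41815*1/5 + 8697/41815*7/15 + 9901/41815*1/15 + 6263/41815*1/15 + 8527/41815*1/5 = 8527/41815 = pi_T  (ok)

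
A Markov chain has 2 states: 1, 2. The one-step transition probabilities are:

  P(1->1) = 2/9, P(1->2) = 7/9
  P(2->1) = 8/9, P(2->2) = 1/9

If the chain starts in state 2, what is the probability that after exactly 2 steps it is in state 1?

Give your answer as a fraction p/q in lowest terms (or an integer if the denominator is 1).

Computing P^2 by repeated multiplication:
P^1 =
  1: [2/9, 7/9]
  2: [8/9, 1/9]
P^2 =
  1: [20/27, 7/27]
  2: [8/27, 19/27]

(P^2)[2 -> 1] = 8/27

Answer: 8/27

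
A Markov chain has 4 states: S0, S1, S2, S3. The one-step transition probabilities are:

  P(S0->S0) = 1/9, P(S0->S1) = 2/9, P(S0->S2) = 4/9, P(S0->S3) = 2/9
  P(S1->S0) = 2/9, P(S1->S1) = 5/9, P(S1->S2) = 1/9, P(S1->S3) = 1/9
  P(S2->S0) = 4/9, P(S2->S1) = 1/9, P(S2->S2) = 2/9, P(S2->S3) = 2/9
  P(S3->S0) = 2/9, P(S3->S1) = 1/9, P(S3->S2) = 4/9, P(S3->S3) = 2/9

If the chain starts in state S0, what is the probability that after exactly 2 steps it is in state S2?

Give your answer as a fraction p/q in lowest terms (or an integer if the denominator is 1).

Answer: 22/81

Derivation:
Computing P^2 by repeated multiplication:
P^1 =
  S0: [1/9, 2/9, 4/9, 2/9]
  S1: [2/9, 5/9, 1/9, 1/9]
  S2: [4/9, 1/9, 2/9, 2/9]
  S3: [2/9, 1/9, 4/9, 2/9]
P^2 =
  S0: [25/81, 2/9, 22/81, 16/81]
  S1: [2/9, 31/81, 19/81, 13/81]
  S2: [2/9, 17/81, 29/81, 17/81]
  S3: [8/27, 5/27, 25/81, 17/81]

(P^2)[S0 -> S2] = 22/81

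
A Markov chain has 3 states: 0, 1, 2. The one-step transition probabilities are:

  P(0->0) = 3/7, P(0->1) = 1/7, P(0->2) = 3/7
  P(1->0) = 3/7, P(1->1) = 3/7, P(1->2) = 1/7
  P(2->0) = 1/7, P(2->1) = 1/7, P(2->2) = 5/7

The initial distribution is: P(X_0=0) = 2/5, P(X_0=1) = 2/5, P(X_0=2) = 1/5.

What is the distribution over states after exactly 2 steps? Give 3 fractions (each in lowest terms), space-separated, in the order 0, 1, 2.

Answer: 79/245 53/245 113/245

Derivation:
Propagating the distribution step by step (d_{t+1} = d_t * P):
d_0 = (0=2/5, 1=2/5, 2=1/5)
  d_1[0] = 2/5*3/7 + 2/5*3/7 + 1/5*1/7 = 13/35
  d_1[1] = 2/5*1/7 + 2/5*3/7 + 1/5*1/7 = 9/35
  d_1[2] = 2/5*3/7 + 2/5*1/7 + 1/5*5/7 = 13/35
d_1 = (0=13/35, 1=9/35, 2=13/35)
  d_2[0] = 13/35*3/7 + 9/35*3/7 + 13/35*1/7 = 79/245
  d_2[1] = 13/35*1/7 + 9/35*3/7 + 13/35*1/7 = 53/245
  d_2[2] = 13/35*3/7 + 9/35*1/7 + 13/35*5/7 = 113/245
d_2 = (0=79/245, 1=53/245, 2=113/245)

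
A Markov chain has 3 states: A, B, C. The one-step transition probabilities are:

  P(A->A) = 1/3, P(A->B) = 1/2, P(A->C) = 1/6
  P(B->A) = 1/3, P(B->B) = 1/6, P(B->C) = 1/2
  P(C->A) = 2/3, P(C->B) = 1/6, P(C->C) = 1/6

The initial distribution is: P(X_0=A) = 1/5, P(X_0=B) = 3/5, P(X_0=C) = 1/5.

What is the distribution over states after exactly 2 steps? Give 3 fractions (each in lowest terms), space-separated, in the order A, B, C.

Answer: 41/90 3/10 11/45

Derivation:
Propagating the distribution step by step (d_{t+1} = d_t * P):
d_0 = (A=1/5, B=3/5, C=1/5)
  d_1[A] = 1/5*1/3 + 3/5*1/3 + 1/5*2/3 = 2/5
  d_1[B] = 1/5*1/2 + 3/5*1/6 + 1/5*1/6 = 7/30
  d_1[C] = 1/5*1/6 + 3/5*1/2 + 1/5*1/6 = 11/30
d_1 = (A=2/5, B=7/30, C=11/30)
  d_2[A] = 2/5*1/3 + 7/30*1/3 + 11/30*2/3 = 41/90
  d_2[B] = 2/5*1/2 + 7/30*1/6 + 11/30*1/6 = 3/10
  d_2[C] = 2/5*1/6 + 7/30*1/2 + 11/30*1/6 = 11/45
d_2 = (A=41/90, B=3/10, C=11/45)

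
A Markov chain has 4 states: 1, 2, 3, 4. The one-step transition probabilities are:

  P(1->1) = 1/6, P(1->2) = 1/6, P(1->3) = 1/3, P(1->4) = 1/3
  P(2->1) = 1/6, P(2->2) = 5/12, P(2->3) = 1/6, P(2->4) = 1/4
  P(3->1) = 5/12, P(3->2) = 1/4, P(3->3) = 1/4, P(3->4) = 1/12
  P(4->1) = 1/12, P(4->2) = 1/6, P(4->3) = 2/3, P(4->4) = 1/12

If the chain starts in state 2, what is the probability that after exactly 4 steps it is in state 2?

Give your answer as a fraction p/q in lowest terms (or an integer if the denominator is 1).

Answer: 599/2304

Derivation:
Computing P^4 by repeated multiplication:
P^1 =
  1: [1/6, 1/6, 1/3, 1/3]
  2: [1/6, 5/12, 1/6, 1/4]
  3: [5/12, 1/4, 1/4, 1/12]
  4: [1/12, 1/6, 2/3, 1/12]
P^2 =
  1: [2/9, 17/72, 7/18, 11/72]
  2: [3/16, 41/144, 1/3, 7/36]
  3: [2/9, 1/4, 43/144, 11/48]
  4: [47/144, 19/72, 5/18, 19/144]
P^3 =
  1: [217/864, 223/864, 5/16, 77/432]
  2: [101/432, 17/64, 31/96, 307/1728]
  3: [2/9, 439/1728, 593/1728, 13/72]
  4: [389/1728, 221/864, 67/216, 361/1728]
P^4 =
  1: [149/648, 889/3456, 839/2592, 1961/10368]
  2: [4823/20736, 599/2304, 833/2592, 643/3456]
  3: [547/2304, 2683/10368, 6689/20736, 1879/10368]
  4: [4703/20736, 2659/10368, 289/864, 3779/20736]

(P^4)[2 -> 2] = 599/2304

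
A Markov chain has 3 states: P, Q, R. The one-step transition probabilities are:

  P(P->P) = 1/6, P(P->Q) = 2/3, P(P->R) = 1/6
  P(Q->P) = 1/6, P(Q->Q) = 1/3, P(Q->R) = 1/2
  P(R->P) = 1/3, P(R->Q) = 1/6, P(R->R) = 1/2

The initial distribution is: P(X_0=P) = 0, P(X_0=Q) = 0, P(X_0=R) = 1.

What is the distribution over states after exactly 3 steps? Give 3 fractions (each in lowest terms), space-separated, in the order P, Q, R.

Propagating the distribution step by step (d_{t+1} = d_t * P):
d_0 = (P=0, Q=0, R=1)
  d_1[P] = 0*1/6 + 0*1/6 + 1*1/3 = 1/3
  d_1[Q] = 0*2/3 + 0*1/3 + 1*1/6 = 1/6
  d_1[R] = 0*1/6 + 0*1/2 + 1*1/2 = 1/2
d_1 = (P=1/3, Q=1/6, R=1/2)
  d_2[P] = 1/3*1/6 + 1/6*1/6 + 1/2*1/3 = 1/4
  d_2[Q] = 1/3*2/3 + 1/6*1/3 + 1/2*1/6 = 13/36
  d_2[R] = 1/3*1/6 + 1/6*1/2 + 1/2*1/2 = 7/18
d_2 = (P=1/4, Q=13/36, R=7/18)
  d_3[P] = 1/4*1/6 + 13/36*1/6 + 7/18*1/3 = 25/108
  d_3[Q] = 1/4*2/3 + 13/36*1/3 + 7/18*1/6 = 19/54
  d_3[R] = 1/4*1/6 + 13/36*1/2 + 7/18*1/2 = 5/12
d_3 = (P=25/108, Q=19/54, R=5/12)

Answer: 25/108 19/54 5/12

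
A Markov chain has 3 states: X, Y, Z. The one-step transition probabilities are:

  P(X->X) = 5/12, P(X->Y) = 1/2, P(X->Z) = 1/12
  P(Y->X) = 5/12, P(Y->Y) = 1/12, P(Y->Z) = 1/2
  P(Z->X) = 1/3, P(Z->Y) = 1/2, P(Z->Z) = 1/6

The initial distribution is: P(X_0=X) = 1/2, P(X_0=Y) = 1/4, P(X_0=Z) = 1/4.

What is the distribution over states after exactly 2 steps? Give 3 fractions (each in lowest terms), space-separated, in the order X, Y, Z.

Propagating the distribution step by step (d_{t+1} = d_t * P):
d_0 = (X=1/2, Y=1/4, Z=1/4)
  d_1[X] = 1/2*5/12 + 1/4*5/12 + 1/4*1/3 = 19/48
  d_1[Y] = 1/2*1/2 + 1/4*1/12 + 1/4*1/2 = 19/48
  d_1[Z] = 1/2*1/12 + 1/4*1/2 + 1/4*1/6 = 5/24
d_1 = (X=19/48, Y=19/48, Z=5/24)
  d_2[X] = 19/48*5/12 + 19/48*5/12 + 5/24*1/3 = 115/288
  d_2[Y] = 19/48*1/2 + 19/48*1/12 + 5/24*1/2 = 193/576
  d_2[Z] = 19/48*1/12 + 19/48*1/2 + 5/24*1/6 = 17/64
d_2 = (X=115/288, Y=193/576, Z=17/64)

Answer: 115/288 193/576 17/64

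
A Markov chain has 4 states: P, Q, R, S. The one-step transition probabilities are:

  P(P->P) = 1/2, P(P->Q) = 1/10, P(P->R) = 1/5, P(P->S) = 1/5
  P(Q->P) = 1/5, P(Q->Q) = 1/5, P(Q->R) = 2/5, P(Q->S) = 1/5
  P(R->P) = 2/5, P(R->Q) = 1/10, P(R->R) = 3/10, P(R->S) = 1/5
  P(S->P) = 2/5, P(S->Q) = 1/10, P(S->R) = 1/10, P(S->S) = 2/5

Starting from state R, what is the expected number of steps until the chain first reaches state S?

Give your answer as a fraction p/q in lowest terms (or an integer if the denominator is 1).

Let h_i = expected steps to first reach S from state i.
Boundary: h_S = 0.
First-step equations for the other states:
  h_P = 1 + 1/2*h_P + 1/10*h_Q + 1/5*h_R + 1/5*h_S
  h_Q = 1 + 1/5*h_P + 1/5*h_Q + 2/5*h_R + 1/5*h_S
  h_R = 1 + 2/5*h_P + 1/10*h_Q + 3/10*h_R + 1/5*h_S

Substituting h_S = 0 and rearranging gives the linear system (I - Q) h = 1:
  [1/2, -1/10, -1/5] . (h_P, h_Q, h_R) = 1
  [-1/5, 4/5, -2/5] . (h_P, h_Q, h_R) = 1
  [-2/5, -1/10, 7/10] . (h_P, h_Q, h_R) = 1

Solving yields:
  h_P = 5
  h_Q = 5
  h_R = 5

Starting state is R, so the expected hitting time is h_R = 5.

Answer: 5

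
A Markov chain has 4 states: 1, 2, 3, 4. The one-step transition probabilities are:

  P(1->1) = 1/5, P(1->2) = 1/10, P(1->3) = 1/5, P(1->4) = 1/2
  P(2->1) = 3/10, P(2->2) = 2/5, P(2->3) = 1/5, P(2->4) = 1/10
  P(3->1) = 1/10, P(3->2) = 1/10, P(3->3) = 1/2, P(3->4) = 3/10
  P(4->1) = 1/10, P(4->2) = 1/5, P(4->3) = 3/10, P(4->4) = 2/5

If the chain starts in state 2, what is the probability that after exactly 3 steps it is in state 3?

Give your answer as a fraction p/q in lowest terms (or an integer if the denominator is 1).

Answer: 31/100

Derivation:
Computing P^3 by repeated multiplication:
P^1 =
  1: [1/5, 1/10, 1/5, 1/2]
  2: [3/10, 2/5, 1/5, 1/10]
  3: [1/10, 1/10, 1/2, 3/10]
  4: [1/10, 1/5, 3/10, 2/5]
P^2 =
  1: [7/50, 9/50, 31/100, 37/100]
  2: [21/100, 23/100, 27/100, 29/100]
  3: [13/100, 4/25, 19/50, 33/100]
  4: [3/20, 1/5, 33/100, 8/25]
P^3 =
  1: [3/20, 191/1000, 33/100, 329/1000]
  2: [167/1000, 99/500, 31/100, 13/40]
  3: [29/200, 181/1000, 347/1000, 327/1000]
  4: [31/200, 24/125, 331/1000, 161/500]

(P^3)[2 -> 3] = 31/100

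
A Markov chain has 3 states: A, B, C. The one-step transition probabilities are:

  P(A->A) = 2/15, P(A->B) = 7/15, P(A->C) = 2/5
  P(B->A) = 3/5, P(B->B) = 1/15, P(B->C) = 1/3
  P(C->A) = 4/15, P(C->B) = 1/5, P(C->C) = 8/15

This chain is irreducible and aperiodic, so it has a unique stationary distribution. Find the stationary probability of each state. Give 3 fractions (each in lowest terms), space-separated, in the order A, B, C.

Answer: 83/269 67/269 119/269

Derivation:
The stationary distribution satisfies pi = pi * P, i.e.:
  pi_A = 2/15*pi_A + 3/5*pi_B + 4/15*pi_C
  pi_B = 7/15*pi_A + 1/15*pi_B + 1/5*pi_C
  pi_C = 2/5*pi_A + 1/3*pi_B + 8/15*pi_C
with normalization: pi_A + pi_B + pi_C = 1.

Using the first 2 balance equations plus normalization, the linear system A*pi = b is:
  [-13/15, 3/5, 4/15] . pi = 0
  [7/15, -14/15, 1/5] . pi = 0
  [1, 1, 1] . pi = 1

Solving yields:
  pi_A = 83/269
  pi_B = 67/269
  pi_C = 119/269

Verification (pi * P):
  83/269*2/15 + 67/269*3/5 + 119/269*4/15 = 83/269 = pi_A  (ok)
  83/269*7/15 + 67/269*1/15 + 119/269*1/5 = 67/269 = pi_B  (ok)
  83/269*2/5 + 67/269*1/3 + 119/269*8/15 = 119/269 = pi_C  (ok)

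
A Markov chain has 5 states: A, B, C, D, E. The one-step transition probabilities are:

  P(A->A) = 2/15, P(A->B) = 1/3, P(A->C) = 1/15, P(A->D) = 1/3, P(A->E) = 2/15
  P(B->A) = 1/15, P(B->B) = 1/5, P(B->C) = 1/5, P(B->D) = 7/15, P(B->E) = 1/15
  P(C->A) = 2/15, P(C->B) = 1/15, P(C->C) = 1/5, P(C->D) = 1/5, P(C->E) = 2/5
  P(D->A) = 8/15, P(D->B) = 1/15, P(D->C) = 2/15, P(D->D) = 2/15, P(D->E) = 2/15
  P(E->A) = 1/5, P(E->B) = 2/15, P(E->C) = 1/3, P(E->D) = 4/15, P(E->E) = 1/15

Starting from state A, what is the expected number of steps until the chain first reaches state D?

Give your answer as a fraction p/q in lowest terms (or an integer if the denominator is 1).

Let h_i = expected steps to first reach D from state i.
Boundary: h_D = 0.
First-step equations for the other states:
  h_A = 1 + 2/15*h_A + 1/3*h_B + 1/15*h_C + 1/3*h_D + 2/15*h_E
  h_B = 1 + 1/15*h_A + 1/5*h_B + 1/5*h_C + 7/15*h_D + 1/15*h_E
  h_C = 1 + 2/15*h_A + 1/15*h_B + 1/5*h_C + 1/5*h_D + 2/5*h_E
  h_E = 1 + 1/5*h_A + 2/15*h_B + 1/3*h_C + 4/15*h_D + 1/15*h_E

Substituting h_D = 0 and rearranging gives the linear system (I - Q) h = 1:
  [13/15, -1/3, -1/15, -2/15] . (h_A, h_B, h_C, h_E) = 1
  [-1/15, 4/5, -1/5, -1/15] . (h_A, h_B, h_C, h_E) = 1
  [-2/15, -1/15, 4/5, -2/5] . (h_A, h_B, h_C, h_E) = 1
  [-1/5, -2/15, -1/3, 14/15] . (h_A, h_B, h_C, h_E) = 1

Solving yields:
  h_A = 16805/5594
  h_B = 7570/2797
  h_C = 20615/5594
  h_E = 9560/2797

Starting state is A, so the expected hitting time is h_A = 16805/5594.

Answer: 16805/5594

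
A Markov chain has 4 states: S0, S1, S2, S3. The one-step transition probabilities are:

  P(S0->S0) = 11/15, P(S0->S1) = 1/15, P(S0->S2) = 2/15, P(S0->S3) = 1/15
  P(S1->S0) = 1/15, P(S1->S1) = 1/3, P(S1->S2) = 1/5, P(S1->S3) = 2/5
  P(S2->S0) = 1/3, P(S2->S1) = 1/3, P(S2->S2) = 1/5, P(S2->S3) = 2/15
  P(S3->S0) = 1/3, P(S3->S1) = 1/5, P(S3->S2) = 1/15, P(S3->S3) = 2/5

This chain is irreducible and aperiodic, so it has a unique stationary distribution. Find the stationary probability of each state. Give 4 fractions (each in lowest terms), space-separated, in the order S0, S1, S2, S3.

The stationary distribution satisfies pi = pi * P, i.e.:
  pi_S0 = 11/15*pi_S0 + 1/15*pi_S1 + 1/3*pi_S2 + 1/3*pi_S3
  pi_S1 = 1/15*pi_S0 + 1/3*pi_S1 + 1/3*pi_S2 + 1/5*pi_S3
  pi_S2 = 2/15*pi_S0 + 1/5*pi_S1 + 1/5*pi_S2 + 1/15*pi_S3
  pi_S3 = 1/15*pi_S0 + 2/5*pi_S1 + 2/15*pi_S2 + 2/5*pi_S3
with normalization: pi_S0 + pi_S1 + pi_S2 + pi_S3 = 1.

Using the first 3 balance equations plus normalization, the linear system A*pi = b is:
  [-4/15, 1/15, 1/3, 1/3] . pi = 0
  [1/15, -2/3, 1/3, 1/5] . pi = 0
  [2/15, 1/5, -4/5, 1/15] . pi = 0
  [1, 1, 1, 1] . pi = 1

Solving yields:
  pi_S0 = 661/1389
  pi_S1 = 83/463
  pi_S2 = 196/1389
  pi_S3 = 283/1389

Verification (pi * P):
  661/1389*11/15 + 83/463*1/15 + 196/1389*1/3 + 283/1389*1/3 = 661/1389 = pi_S0  (ok)
  661/1389*1/15 + 83/463*1/3 + 196/1389*1/3 + 283/1389*1/5 = 83/463 = pi_S1  (ok)
  661/1389*2/15 + 83/463*1/5 + 196/1389*1/5 + 283/1389*1/15 = 196/1389 = pi_S2  (ok)
  661/1389*1/15 + 83/463*2/5 + 196/1389*2/15 + 283/1389*2/5 = 283/1389 = pi_S3  (ok)

Answer: 661/1389 83/463 196/1389 283/1389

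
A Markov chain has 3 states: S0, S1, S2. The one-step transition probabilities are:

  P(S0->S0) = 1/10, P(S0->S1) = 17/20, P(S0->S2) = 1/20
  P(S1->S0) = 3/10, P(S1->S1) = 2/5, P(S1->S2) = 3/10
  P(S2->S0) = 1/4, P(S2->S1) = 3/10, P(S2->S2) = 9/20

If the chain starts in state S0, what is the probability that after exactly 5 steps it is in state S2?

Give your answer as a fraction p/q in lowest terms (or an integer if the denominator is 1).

Computing P^5 by repeated multiplication:
P^1 =
  S0: [1/10, 17/20, 1/20]
  S1: [3/10, 2/5, 3/10]
  S2: [1/4, 3/10, 9/20]
P^2 =
  S0: [111/400, 11/25, 113/400]
  S1: [9/40, 101/200, 27/100]
  S2: [91/400, 187/400, 61/200]
P^3 =
  S0: [1843/8000, 3973/8000, 273/1000]
  S1: [483/2000, 1897/4000, 1137/4000]
  S2: [957/4000, 151/320, 2311/8000]
P^4 =
  S0: [9611/40000, 76219/160000, 45337/160000]
  S1: [18999/80000, 1921/4000, 22581/80000]
  S2: [38033/160000, 19151/40000, 45363/160000]
P^5 =
  S0: [760887/3200000, 767661/1600000, 903791/3200000]
  S1: [381423/1600000, 765829/1600000, 113187/400000]
  S2: [152501/640000, 1531571/3200000, 226481/800000]

(P^5)[S0 -> S2] = 903791/3200000

Answer: 903791/3200000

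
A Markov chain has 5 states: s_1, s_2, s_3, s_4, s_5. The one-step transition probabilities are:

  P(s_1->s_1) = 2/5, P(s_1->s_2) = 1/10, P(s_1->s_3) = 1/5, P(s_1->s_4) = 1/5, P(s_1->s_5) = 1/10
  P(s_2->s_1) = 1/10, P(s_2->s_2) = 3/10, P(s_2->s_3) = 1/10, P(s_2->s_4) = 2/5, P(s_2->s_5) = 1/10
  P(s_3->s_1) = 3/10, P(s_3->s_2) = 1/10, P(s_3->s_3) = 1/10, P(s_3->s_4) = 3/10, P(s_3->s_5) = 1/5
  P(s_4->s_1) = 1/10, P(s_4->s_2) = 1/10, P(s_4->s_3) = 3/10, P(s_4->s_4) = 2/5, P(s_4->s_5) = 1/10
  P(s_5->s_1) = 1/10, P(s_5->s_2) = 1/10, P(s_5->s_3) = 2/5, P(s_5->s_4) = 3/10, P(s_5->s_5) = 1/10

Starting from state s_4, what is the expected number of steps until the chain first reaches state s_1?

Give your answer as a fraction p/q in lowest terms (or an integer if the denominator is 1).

Let h_i = expected steps to first reach s_1 from state i.
Boundary: h_s_1 = 0.
First-step equations for the other states:
  h_s_2 = 1 + 1/10*h_s_1 + 3/10*h_s_2 + 1/10*h_s_3 + 2/5*h_s_4 + 1/10*h_s_5
  h_s_3 = 1 + 3/10*h_s_1 + 1/10*h_s_2 + 1/10*h_s_3 + 3/10*h_s_4 + 1/5*h_s_5
  h_s_4 = 1 + 1/10*h_s_1 + 1/10*h_s_2 + 3/10*h_s_3 + 2/5*h_s_4 + 1/10*h_s_5
  h_s_5 = 1 + 1/10*h_s_1 + 1/10*h_s_2 + 2/5*h_s_3 + 3/10*h_s_4 + 1/10*h_s_5

Substituting h_s_1 = 0 and rearranging gives the linear system (I - Q) h = 1:
  [7/10, -1/10, -2/5, -1/10] . (h_s_2, h_s_3, h_s_4, h_s_5) = 1
  [-1/10, 9/10, -3/10, -1/5] . (h_s_2, h_s_3, h_s_4, h_s_5) = 1
  [-1/10, -3/10, 3/5, -1/10] . (h_s_2, h_s_3, h_s_4, h_s_5) = 1
  [-1/10, -2/5, -3/10, 9/10] . (h_s_2, h_s_3, h_s_4, h_s_5) = 1

Solving yields:
  h_s_2 = 155/22
  h_s_3 = 45/8
  h_s_4 = 595/88
  h_s_5 = 585/88

Starting state is s_4, so the expected hitting time is h_s_4 = 595/88.

Answer: 595/88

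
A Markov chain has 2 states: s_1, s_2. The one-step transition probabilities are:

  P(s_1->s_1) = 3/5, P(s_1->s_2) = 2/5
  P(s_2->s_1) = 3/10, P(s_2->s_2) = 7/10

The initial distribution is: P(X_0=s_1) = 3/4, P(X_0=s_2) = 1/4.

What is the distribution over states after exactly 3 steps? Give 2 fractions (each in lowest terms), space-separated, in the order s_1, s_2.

Answer: 1749/4000 2251/4000

Derivation:
Propagating the distribution step by step (d_{t+1} = d_t * P):
d_0 = (s_1=3/4, s_2=1/4)
  d_1[s_1] = 3/4*3/5 + 1/4*3/10 = 21/40
  d_1[s_2] = 3/4*2/5 + 1/4*7/10 = 19/40
d_1 = (s_1=21/40, s_2=19/40)
  d_2[s_1] = 21/40*3/5 + 19/40*3/10 = 183/400
  d_2[s_2] = 21/40*2/5 + 19/40*7/10 = 217/400
d_2 = (s_1=183/400, s_2=217/400)
  d_3[s_1] = 183/400*3/5 + 217/400*3/10 = 1749/4000
  d_3[s_2] = 183/400*2/5 + 217/400*7/10 = 2251/4000
d_3 = (s_1=1749/4000, s_2=2251/4000)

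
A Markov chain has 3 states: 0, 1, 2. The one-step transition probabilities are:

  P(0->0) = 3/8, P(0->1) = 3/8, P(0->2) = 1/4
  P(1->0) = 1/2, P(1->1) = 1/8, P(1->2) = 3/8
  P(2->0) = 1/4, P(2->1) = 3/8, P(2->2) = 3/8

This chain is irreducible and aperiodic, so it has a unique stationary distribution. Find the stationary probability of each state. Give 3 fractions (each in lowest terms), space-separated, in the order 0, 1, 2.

Answer: 13/35 3/10 23/70

Derivation:
The stationary distribution satisfies pi = pi * P, i.e.:
  pi_0 = 3/8*pi_0 + 1/2*pi_1 + 1/4*pi_2
  pi_1 = 3/8*pi_0 + 1/8*pi_1 + 3/8*pi_2
  pi_2 = 1/4*pi_0 + 3/8*pi_1 + 3/8*pi_2
with normalization: pi_0 + pi_1 + pi_2 = 1.

Using the first 2 balance equations plus normalization, the linear system A*pi = b is:
  [-5/8, 1/2, 1/4] . pi = 0
  [3/8, -7/8, 3/8] . pi = 0
  [1, 1, 1] . pi = 1

Solving yields:
  pi_0 = 13/35
  pi_1 = 3/10
  pi_2 = 23/70

Verification (pi * P):
  13/35*3/8 + 3/10*1/2 + 23/70*1/4 = 13/35 = pi_0  (ok)
  13/35*3/8 + 3/10*1/8 + 23/70*3/8 = 3/10 = pi_1  (ok)
  13/35*1/4 + 3/10*3/8 + 23/70*3/8 = 23/70 = pi_2  (ok)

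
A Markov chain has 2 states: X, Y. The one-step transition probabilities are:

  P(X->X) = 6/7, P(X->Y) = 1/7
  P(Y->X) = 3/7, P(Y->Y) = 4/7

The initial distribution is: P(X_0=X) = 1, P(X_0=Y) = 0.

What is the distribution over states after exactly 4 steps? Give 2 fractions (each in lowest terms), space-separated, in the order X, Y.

Answer: 1821/2401 580/2401

Derivation:
Propagating the distribution step by step (d_{t+1} = d_t * P):
d_0 = (X=1, Y=0)
  d_1[X] = 1*6/7 + 0*3/7 = 6/7
  d_1[Y] = 1*1/7 + 0*4/7 = 1/7
d_1 = (X=6/7, Y=1/7)
  d_2[X] = 6/7*6/7 + 1/7*3/7 = 39/49
  d_2[Y] = 6/7*1/7 + 1/7*4/7 = 10/49
d_2 = (X=39/49, Y=10/49)
  d_3[X] = 39/49*6/7 + 10/49*3/7 = 264/343
  d_3[Y] = 39/49*1/7 + 10/49*4/7 = 79/343
d_3 = (X=264/343, Y=79/343)
  d_4[X] = 264/343*6/7 + 79/343*3/7 = 1821/2401
  d_4[Y] = 264/343*1/7 + 79/343*4/7 = 580/2401
d_4 = (X=1821/2401, Y=580/2401)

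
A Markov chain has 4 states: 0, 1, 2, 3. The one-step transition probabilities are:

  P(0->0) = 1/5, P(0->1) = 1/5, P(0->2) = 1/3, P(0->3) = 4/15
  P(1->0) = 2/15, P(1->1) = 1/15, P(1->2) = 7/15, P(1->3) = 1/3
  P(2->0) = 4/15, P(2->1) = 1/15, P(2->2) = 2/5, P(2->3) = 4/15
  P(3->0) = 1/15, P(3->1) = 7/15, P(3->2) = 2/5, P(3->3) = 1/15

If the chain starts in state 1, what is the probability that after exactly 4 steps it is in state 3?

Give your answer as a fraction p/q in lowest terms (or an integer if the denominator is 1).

Computing P^4 by repeated multiplication:
P^1 =
  0: [1/5, 1/5, 1/3, 4/15]
  1: [2/15, 1/15, 7/15, 1/3]
  2: [4/15, 1/15, 2/5, 4/15]
  3: [1/15, 7/15, 2/5, 1/15]
P^2 =
  0: [13/75, 1/5, 2/5, 17/75]
  1: [41/225, 49/225, 89/225, 46/225]
  2: [14/75, 47/225, 29/75, 49/225]
  3: [14/75, 23/225, 32/75, 64/225]
P^3 =
  0: [206/1125, 203/1125, 452/1125, 88/375]
  1: [623/3375, 583/3375, 1358/3375, 811/3375]
  2: [617/3375, 67/375, 271/675, 32/135]
  3: [124/675, 77/375, 1331/3375, 731/3375]
P^4 =
  0: [344/1875, 3121/16875, 2249/5625, 3911/16875]
  1: [9278/50625, 9487/50625, 4042/10125, 466/2025]
  2: [9277/50625, 9409/50625, 20236/50625, 3901/16875]
  3: [9301/50625, 9001/50625, 20323/50625, 32/135]

(P^4)[1 -> 3] = 466/2025

Answer: 466/2025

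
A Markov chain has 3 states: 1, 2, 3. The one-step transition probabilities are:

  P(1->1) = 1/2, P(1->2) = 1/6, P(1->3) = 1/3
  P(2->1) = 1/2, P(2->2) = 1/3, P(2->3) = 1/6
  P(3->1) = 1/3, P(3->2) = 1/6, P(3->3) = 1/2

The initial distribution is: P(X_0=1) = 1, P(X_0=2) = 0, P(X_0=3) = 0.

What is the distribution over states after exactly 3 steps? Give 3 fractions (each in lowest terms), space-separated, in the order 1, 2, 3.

Answer: 95/216 43/216 13/36

Derivation:
Propagating the distribution step by step (d_{t+1} = d_t * P):
d_0 = (1=1, 2=0, 3=0)
  d_1[1] = 1*1/2 + 0*1/2 + 0*1/3 = 1/2
  d_1[2] = 1*1/6 + 0*1/3 + 0*1/6 = 1/6
  d_1[3] = 1*1/3 + 0*1/6 + 0*1/2 = 1/3
d_1 = (1=1/2, 2=1/6, 3=1/3)
  d_2[1] = 1/2*1/2 + 1/6*1/2 + 1/3*1/3 = 4/9
  d_2[2] = 1/2*1/6 + 1/6*1/3 + 1/3*1/6 = 7/36
  d_2[3] = 1/2*1/3 + 1/6*1/6 + 1/3*1/2 = 13/36
d_2 = (1=4/9, 2=7/36, 3=13/36)
  d_3[1] = 4/9*1/2 + 7/36*1/2 + 13/36*1/3 = 95/216
  d_3[2] = 4/9*1/6 + 7/36*1/3 + 13/36*1/6 = 43/216
  d_3[3] = 4/9*1/3 + 7/36*1/6 + 13/36*1/2 = 13/36
d_3 = (1=95/216, 2=43/216, 3=13/36)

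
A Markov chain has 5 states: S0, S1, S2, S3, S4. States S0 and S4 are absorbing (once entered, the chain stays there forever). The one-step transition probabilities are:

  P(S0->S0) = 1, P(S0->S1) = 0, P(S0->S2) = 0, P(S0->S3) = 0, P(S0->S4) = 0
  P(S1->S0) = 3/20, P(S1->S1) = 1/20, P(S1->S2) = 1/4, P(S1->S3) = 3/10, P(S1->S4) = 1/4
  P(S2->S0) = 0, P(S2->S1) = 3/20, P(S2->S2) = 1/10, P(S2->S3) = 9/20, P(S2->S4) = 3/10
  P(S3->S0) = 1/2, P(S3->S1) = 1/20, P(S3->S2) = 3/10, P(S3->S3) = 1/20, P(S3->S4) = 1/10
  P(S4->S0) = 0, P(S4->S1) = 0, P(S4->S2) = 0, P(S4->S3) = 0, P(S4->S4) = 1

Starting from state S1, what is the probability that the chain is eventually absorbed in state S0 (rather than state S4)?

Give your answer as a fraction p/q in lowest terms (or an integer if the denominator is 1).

Let a_i = P(absorbed in S0 | start in state i).
Boundary conditions: a_S0 = 1, a_S4 = 0.
For each transient state i, a_i = sum_j P(i->j) * a_j:
  a_S1 = 3/20*a_S0 + 1/20*a_S1 + 1/4*a_S2 + 3/10*a_S3 + 1/4*a_S4
  a_S2 = 0*a_S0 + 3/20*a_S1 + 1/10*a_S2 + 9/20*a_S3 + 3/10*a_S4
  a_S3 = 1/2*a_S0 + 1/20*a_S1 + 3/10*a_S2 + 1/20*a_S3 + 1/10*a_S4

Substituting a_S0 = 1 and a_S4 = 0, rearrange to (I - Q) a = r where r[i] = P(i -> S0):
  [19/20, -1/4, -3/10] . (a_S1, a_S2, a_S3) = 3/20
  [-3/20, 9/10, -9/20] . (a_S1, a_S2, a_S3) = 0
  [-1/20, -3/10, 19/20] . (a_S1, a_S2, a_S3) = 1/2

Solving yields:
  a_S1 = 399/821
  a_S2 = 348/821
  a_S3 = 563/821

Starting state is S1, so the absorption probability is a_S1 = 399/821.

Answer: 399/821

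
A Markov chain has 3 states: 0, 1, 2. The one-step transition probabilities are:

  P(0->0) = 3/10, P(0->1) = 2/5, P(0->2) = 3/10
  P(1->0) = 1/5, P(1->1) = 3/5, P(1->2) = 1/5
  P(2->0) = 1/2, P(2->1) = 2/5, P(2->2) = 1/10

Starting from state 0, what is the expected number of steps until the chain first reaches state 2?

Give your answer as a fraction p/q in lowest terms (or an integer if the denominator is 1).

Answer: 4

Derivation:
Let h_i = expected steps to first reach 2 from state i.
Boundary: h_2 = 0.
First-step equations for the other states:
  h_0 = 1 + 3/10*h_0 + 2/5*h_1 + 3/10*h_2
  h_1 = 1 + 1/5*h_0 + 3/5*h_1 + 1/5*h_2

Substituting h_2 = 0 and rearranging gives the linear system (I - Q) h = 1:
  [7/10, -2/5] . (h_0, h_1) = 1
  [-1/5, 2/5] . (h_0, h_1) = 1

Solving yields:
  h_0 = 4
  h_1 = 9/2

Starting state is 0, so the expected hitting time is h_0 = 4.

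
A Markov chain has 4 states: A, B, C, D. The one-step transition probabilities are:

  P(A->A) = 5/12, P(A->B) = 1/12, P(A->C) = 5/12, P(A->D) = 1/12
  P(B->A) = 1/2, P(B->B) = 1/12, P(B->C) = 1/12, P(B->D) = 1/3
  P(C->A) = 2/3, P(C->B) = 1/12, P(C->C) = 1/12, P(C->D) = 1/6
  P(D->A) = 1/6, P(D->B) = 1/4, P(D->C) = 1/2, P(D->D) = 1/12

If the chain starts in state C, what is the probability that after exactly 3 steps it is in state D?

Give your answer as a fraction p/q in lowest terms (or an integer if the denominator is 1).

Computing P^3 by repeated multiplication:
P^1 =
  A: [5/12, 1/12, 5/12, 1/12]
  B: [1/2, 1/12, 1/12, 1/3]
  C: [2/3, 1/12, 1/12, 1/6]
  D: [1/6, 1/4, 1/2, 1/12]
P^2 =
  A: [73/144, 7/72, 37/144, 5/36]
  B: [13/36, 5/36, 7/18, 1/9]
  C: [29/72, 1/9, 3/8, 1/9]
  D: [13/24, 7/72, 25/144, 3/16]
P^3 =
  A: [785/1728, 23/216, 67/216, 223/1728]
  B: [215/432, 11/108, 1/4, 65/432]
  C: [425/864, 11/108, 19/72, 41/288]
  D: [91/216, 11/96, 197/576, 211/1728]

(P^3)[C -> D] = 41/288

Answer: 41/288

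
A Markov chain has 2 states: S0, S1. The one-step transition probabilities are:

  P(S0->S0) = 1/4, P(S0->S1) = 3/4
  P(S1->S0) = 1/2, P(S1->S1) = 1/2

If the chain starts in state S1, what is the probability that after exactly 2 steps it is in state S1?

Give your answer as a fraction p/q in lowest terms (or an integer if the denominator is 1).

Computing P^2 by repeated multiplication:
P^1 =
  S0: [1/4, 3/4]
  S1: [1/2, 1/2]
P^2 =
  S0: [7/16, 9/16]
  S1: [3/8, 5/8]

(P^2)[S1 -> S1] = 5/8

Answer: 5/8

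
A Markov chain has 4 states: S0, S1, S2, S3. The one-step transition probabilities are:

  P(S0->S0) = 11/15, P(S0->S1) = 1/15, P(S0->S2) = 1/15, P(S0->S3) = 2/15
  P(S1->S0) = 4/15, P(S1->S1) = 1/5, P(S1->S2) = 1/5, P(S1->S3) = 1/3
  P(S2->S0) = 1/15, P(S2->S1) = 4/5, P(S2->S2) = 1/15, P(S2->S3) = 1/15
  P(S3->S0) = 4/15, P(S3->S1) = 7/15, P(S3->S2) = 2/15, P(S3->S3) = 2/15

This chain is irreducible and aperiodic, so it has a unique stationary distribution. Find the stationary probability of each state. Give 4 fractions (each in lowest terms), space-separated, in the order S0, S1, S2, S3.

Answer: 1061/2317 587/2317 260/2317 409/2317

Derivation:
The stationary distribution satisfies pi = pi * P, i.e.:
  pi_S0 = 11/15*pi_S0 + 4/15*pi_S1 + 1/15*pi_S2 + 4/15*pi_S3
  pi_S1 = 1/15*pi_S0 + 1/5*pi_S1 + 4/5*pi_S2 + 7/15*pi_S3
  pi_S2 = 1/15*pi_S0 + 1/5*pi_S1 + 1/15*pi_S2 + 2/15*pi_S3
  pi_S3 = 2/15*pi_S0 + 1/3*pi_S1 + 1/15*pi_S2 + 2/15*pi_S3
with normalization: pi_S0 + pi_S1 + pi_S2 + pi_S3 = 1.

Using the first 3 balance equations plus normalization, the linear system A*pi = b is:
  [-4/15, 4/15, 1/15, 4/15] . pi = 0
  [1/15, -4/5, 4/5, 7/15] . pi = 0
  [1/15, 1/5, -14/15, 2/15] . pi = 0
  [1, 1, 1, 1] . pi = 1

Solving yields:
  pi_S0 = 1061/2317
  pi_S1 = 587/2317
  pi_S2 = 260/2317
  pi_S3 = 409/2317

Verification (pi * P):
  1061/2317*11/15 + 587/2317*4/15 + 260/2317*1/15 + 409/2317*4/15 = 1061/2317 = pi_S0  (ok)
  1061/2317*1/15 + 587/2317*1/5 + 260/2317*4/5 + 409/2317*7/15 = 587/2317 = pi_S1  (ok)
  1061/2317*1/15 + 587/2317*1/5 + 260/2317*1/15 + 409/2317*2/15 = 260/2317 = pi_S2  (ok)
  1061/2317*2/15 + 587/2317*1/3 + 260/2317*1/15 + 409/2317*2/15 = 409/2317 = pi_S3  (ok)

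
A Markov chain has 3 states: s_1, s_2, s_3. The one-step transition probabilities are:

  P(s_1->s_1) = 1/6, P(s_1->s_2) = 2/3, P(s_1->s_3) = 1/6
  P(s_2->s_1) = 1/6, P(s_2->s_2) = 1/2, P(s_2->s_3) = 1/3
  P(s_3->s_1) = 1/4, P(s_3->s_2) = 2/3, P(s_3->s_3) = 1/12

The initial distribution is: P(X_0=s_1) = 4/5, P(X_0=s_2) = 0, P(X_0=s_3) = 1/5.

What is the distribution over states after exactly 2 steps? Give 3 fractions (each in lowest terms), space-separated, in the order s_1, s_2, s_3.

Answer: 43/240 5/9 191/720

Derivation:
Propagating the distribution step by step (d_{t+1} = d_t * P):
d_0 = (s_1=4/5, s_2=0, s_3=1/5)
  d_1[s_1] = 4/5*1/6 + 0*1/6 + 1/5*1/4 = 11/60
  d_1[s_2] = 4/5*2/3 + 0*1/2 + 1/5*2/3 = 2/3
  d_1[s_3] = 4/5*1/6 + 0*1/3 + 1/5*1/12 = 3/20
d_1 = (s_1=11/60, s_2=2/3, s_3=3/20)
  d_2[s_1] = 11/60*1/6 + 2/3*1/6 + 3/20*1/4 = 43/240
  d_2[s_2] = 11/60*2/3 + 2/3*1/2 + 3/20*2/3 = 5/9
  d_2[s_3] = 11/60*1/6 + 2/3*1/3 + 3/20*1/12 = 191/720
d_2 = (s_1=43/240, s_2=5/9, s_3=191/720)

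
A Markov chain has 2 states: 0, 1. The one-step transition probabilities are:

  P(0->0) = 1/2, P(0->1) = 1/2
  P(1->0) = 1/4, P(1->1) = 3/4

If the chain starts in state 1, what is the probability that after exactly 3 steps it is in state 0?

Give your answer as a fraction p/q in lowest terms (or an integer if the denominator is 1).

Answer: 21/64

Derivation:
Computing P^3 by repeated multiplication:
P^1 =
  0: [1/2, 1/2]
  1: [1/4, 3/4]
P^2 =
  0: [3/8, 5/8]
  1: [5/16, 11/16]
P^3 =
  0: [11/32, 21/32]
  1: [21/64, 43/64]

(P^3)[1 -> 0] = 21/64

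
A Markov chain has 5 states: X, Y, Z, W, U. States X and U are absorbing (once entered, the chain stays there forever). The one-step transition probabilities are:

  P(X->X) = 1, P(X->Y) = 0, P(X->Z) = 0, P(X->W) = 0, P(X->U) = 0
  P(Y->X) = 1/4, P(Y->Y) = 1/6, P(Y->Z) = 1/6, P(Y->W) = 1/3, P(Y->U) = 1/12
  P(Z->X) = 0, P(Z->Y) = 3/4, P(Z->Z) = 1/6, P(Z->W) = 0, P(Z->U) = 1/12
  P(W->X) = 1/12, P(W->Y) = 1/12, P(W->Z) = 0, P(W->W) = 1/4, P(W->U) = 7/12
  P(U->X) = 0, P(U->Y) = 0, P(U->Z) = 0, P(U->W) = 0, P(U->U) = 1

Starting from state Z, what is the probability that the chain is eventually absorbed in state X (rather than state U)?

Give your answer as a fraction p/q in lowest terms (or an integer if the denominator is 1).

Let a_i = P(absorbed in X | start in state i).
Boundary conditions: a_X = 1, a_U = 0.
For each transient state i, a_i = sum_j P(i->j) * a_j:
  a_Y = 1/4*a_X + 1/6*a_Y + 1/6*a_Z + 1/3*a_W + 1/12*a_U
  a_Z = 0*a_X + 3/4*a_Y + 1/6*a_Z + 0*a_W + 1/12*a_U
  a_W = 1/12*a_X + 1/12*a_Y + 0*a_Z + 1/4*a_W + 7/12*a_U

Substituting a_X = 1 and a_U = 0, rearrange to (I - Q) a = r where r[i] = P(i -> X):
  [5/6, -1/6, -1/3] . (a_Y, a_Z, a_W) = 1/4
  [-3/4, 5/6, 0] . (a_Y, a_Z, a_W) = 0
  [-1/12, 0, 3/4] . (a_Y, a_Z, a_W) = 1/12

Solving yields:
  a_Y = 155/349
  a_Z = 279/698
  a_W = 56/349

Starting state is Z, so the absorption probability is a_Z = 279/698.

Answer: 279/698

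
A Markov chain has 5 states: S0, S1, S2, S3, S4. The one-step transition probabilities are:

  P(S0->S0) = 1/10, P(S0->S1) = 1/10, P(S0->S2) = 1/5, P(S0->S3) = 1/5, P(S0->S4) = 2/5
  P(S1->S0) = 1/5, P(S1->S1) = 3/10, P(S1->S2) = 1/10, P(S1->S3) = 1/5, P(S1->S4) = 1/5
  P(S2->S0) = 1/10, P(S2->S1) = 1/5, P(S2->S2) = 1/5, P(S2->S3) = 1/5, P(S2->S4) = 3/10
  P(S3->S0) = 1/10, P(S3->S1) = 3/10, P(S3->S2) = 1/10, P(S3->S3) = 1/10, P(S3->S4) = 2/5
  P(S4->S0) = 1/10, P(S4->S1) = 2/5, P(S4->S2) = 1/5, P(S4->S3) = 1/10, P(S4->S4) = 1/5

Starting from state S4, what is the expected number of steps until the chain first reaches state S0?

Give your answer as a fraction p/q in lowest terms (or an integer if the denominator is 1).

Answer: 915/121

Derivation:
Let h_i = expected steps to first reach S0 from state i.
Boundary: h_S0 = 0.
First-step equations for the other states:
  h_S1 = 1 + 1/5*h_S0 + 3/10*h_S1 + 1/10*h_S2 + 1/5*h_S3 + 1/5*h_S4
  h_S2 = 1 + 1/10*h_S0 + 1/5*h_S1 + 1/5*h_S2 + 1/5*h_S3 + 3/10*h_S4
  h_S3 = 1 + 1/10*h_S0 + 3/10*h_S1 + 1/10*h_S2 + 1/10*h_S3 + 2/5*h_S4
  h_S4 = 1 + 1/10*h_S0 + 2/5*h_S1 + 1/5*h_S2 + 1/10*h_S3 + 1/5*h_S4

Substituting h_S0 = 0 and rearranging gives the linear system (I - Q) h = 1:
  [7/10, -1/10, -1/5, -1/5] . (h_S1, h_S2, h_S3, h_S4) = 1
  [-1/5, 4/5, -1/5, -3/10] . (h_S1, h_S2, h_S3, h_S4) = 1
  [-3/10, -1/10, 9/10, -2/5] . (h_S1, h_S2, h_S3, h_S4) = 1
  [-2/5, -1/5, -1/10, 4/5] . (h_S1, h_S2, h_S3, h_S4) = 1

Solving yields:
  h_S1 = 4985/726
  h_S2 = 1865/242
  h_S3 = 2765/363
  h_S4 = 915/121

Starting state is S4, so the expected hitting time is h_S4 = 915/121.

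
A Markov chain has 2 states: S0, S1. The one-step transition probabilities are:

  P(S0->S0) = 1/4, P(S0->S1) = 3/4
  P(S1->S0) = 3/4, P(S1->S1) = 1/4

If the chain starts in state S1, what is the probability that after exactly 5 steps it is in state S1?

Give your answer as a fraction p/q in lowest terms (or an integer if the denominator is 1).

Answer: 31/64

Derivation:
Computing P^5 by repeated multiplication:
P^1 =
  S0: [1/4, 3/4]
  S1: [3/4, 1/4]
P^2 =
  S0: [5/8, 3/8]
  S1: [3/8, 5/8]
P^3 =
  S0: [7/16, 9/16]
  S1: [9/16, 7/16]
P^4 =
  S0: [17/32, 15/32]
  S1: [15/32, 17/32]
P^5 =
  S0: [31/64, 33/64]
  S1: [33/64, 31/64]

(P^5)[S1 -> S1] = 31/64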